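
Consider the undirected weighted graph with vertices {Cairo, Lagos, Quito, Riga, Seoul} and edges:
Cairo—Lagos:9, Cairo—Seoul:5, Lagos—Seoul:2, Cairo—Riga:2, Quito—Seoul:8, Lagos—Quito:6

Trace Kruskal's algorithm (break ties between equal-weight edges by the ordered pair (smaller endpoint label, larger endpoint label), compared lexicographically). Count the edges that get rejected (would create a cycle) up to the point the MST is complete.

Kruskal's algorithm — process edges by increasing weight (ties by edge label):
Cairo—Riga (2): add. Components now {Quito} {Seoul} {Cairo,Riga} {Lagos}
Lagos—Seoul (2): add. Components now {Quito} {Lagos,Seoul} {Cairo,Riga}
Cairo—Seoul (5): add. Components now {Quito} {Cairo,Lagos,Riga,Seoul}
Lagos—Quito (6): add. Components now {Cairo,Lagos,Quito,Riga,Seoul}
Edges rejected before the tree was complete: 0.

0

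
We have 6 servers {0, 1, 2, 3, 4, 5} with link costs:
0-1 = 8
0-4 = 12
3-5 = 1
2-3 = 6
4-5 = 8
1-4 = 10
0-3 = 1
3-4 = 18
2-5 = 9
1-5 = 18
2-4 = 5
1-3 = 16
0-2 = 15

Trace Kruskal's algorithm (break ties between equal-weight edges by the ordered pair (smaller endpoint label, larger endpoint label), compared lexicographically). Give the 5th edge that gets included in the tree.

Kruskal: consider edges lightest-first.
0-3 (1): add. Components now {0,3} {1} {2} {4} {5}
3-5 (1): add. Components now {0,3,5} {1} {2} {4}
2-4 (5): add. Components now {0,3,5} {1} {2,4}
2-3 (6): add. Components now {0,2,3,4,5} {1}
0-1 (8): add. Components now {0,1,2,3,4,5}
The 5th edge added is 0-1.

0-1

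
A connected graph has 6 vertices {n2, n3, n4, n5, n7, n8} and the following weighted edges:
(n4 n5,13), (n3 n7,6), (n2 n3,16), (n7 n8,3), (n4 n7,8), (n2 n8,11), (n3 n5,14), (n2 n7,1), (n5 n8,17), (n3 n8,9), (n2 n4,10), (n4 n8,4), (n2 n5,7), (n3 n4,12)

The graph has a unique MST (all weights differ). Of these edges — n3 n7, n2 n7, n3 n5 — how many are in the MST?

Kruskal's algorithm — process edges by increasing weight (ties by edge label):
n2 n7 (1): add — endpoints in different components.
n7 n8 (3): add — endpoints in different components.
n4 n8 (4): add — endpoints in different components.
n3 n7 (6): add — endpoints in different components.
n2 n5 (7): add — endpoints in different components.
MST edge set: {n2 n7, n7 n8, n4 n8, n3 n7, n2 n5}.
Of the listed edges, {n3 n7, n2 n7} are in the MST → 2.

2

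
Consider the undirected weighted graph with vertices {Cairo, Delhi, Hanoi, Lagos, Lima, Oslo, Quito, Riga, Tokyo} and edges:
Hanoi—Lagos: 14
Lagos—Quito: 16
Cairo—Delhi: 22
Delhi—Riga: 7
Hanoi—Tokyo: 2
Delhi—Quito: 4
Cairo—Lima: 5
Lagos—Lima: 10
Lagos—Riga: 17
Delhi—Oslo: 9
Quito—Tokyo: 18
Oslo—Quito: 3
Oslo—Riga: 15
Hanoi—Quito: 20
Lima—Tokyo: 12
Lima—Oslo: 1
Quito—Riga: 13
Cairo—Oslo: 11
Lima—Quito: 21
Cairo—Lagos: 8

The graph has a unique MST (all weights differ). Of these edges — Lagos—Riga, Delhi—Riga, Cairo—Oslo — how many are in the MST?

1

Kruskal: consider edges lightest-first.
Lima—Oslo (1): add — endpoints in different components.
Hanoi—Tokyo (2): add — endpoints in different components.
Oslo—Quito (3): add — endpoints in different components.
Delhi—Quito (4): add — endpoints in different components.
Cairo—Lima (5): add — endpoints in different components.
Delhi—Riga (7): add — endpoints in different components.
Cairo—Lagos (8): add — endpoints in different components.
Delhi—Oslo (9): skip — Oslo and Delhi already connected.
Lagos—Lima (10): skip — Lima and Lagos already connected.
Cairo—Oslo (11): skip — Oslo and Cairo already connected.
Lima—Tokyo (12): add — endpoints in different components.
MST edge set: {Lima—Oslo, Hanoi—Tokyo, Oslo—Quito, Delhi—Quito, Cairo—Lima, Delhi—Riga, Cairo—Lagos, Lima—Tokyo}.
Of the listed edges, {Delhi—Riga} are in the MST → 1.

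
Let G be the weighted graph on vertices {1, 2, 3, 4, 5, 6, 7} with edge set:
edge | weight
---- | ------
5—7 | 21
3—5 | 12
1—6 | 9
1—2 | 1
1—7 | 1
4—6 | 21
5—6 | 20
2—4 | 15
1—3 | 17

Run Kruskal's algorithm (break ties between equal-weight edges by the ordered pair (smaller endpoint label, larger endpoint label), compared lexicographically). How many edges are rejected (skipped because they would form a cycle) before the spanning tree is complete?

0

Kruskal's algorithm — process edges by increasing weight (ties by edge label):
1—2 (1): add — endpoints in different components.
1—7 (1): add — endpoints in different components.
1—6 (9): add — endpoints in different components.
3—5 (12): add — endpoints in different components.
2—4 (15): add — endpoints in different components.
1—3 (17): add — endpoints in different components.
Edges rejected before the tree was complete: 0.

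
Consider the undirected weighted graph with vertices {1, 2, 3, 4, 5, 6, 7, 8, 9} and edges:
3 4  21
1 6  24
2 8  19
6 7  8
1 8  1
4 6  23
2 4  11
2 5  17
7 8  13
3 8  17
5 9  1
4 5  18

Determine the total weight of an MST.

87

Prim, starting at 9.
Step 1: cheapest edge leaving the tree is 5 9 (1); add 5.
Step 2: cheapest edge leaving the tree is 2 5 (17); add 2.
Step 3: cheapest edge leaving the tree is 2 4 (11); add 4.
Step 4: cheapest edge leaving the tree is 2 8 (19); add 8.
Step 5: cheapest edge leaving the tree is 1 8 (1); add 1.
Step 6: cheapest edge leaving the tree is 7 8 (13); add 7.
Step 7: cheapest edge leaving the tree is 6 7 (8); add 6.
Step 8: cheapest edge leaving the tree is 3 8 (17); add 3.
MST edges: 5 9, 2 5, 2 4, 2 8, 1 8, 7 8, 6 7, 3 8; total weight 1+17+11+19+1+13+8+17 = 87.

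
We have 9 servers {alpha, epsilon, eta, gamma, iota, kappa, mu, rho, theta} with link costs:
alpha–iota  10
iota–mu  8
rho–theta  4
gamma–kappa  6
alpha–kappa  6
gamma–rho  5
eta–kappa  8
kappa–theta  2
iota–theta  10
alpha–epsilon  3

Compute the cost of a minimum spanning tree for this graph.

Prim, starting at alpha.
Step 1: cheapest edge leaving the tree is alpha–epsilon (3); add epsilon.
Step 2: cheapest edge leaving the tree is alpha–kappa (6); add kappa.
Step 3: cheapest edge leaving the tree is kappa–theta (2); add theta.
Step 4: cheapest edge leaving the tree is rho–theta (4); add rho.
Step 5: cheapest edge leaving the tree is gamma–rho (5); add gamma.
Step 6: cheapest edge leaving the tree is eta–kappa (8); add eta.
Step 7: cheapest edge leaving the tree is alpha–iota (10); add iota.
Step 8: cheapest edge leaving the tree is iota–mu (8); add mu.
MST edges: alpha–epsilon, alpha–kappa, kappa–theta, rho–theta, gamma–rho, eta–kappa, alpha–iota, iota–mu; total weight 3+6+2+4+5+8+10+8 = 46.

46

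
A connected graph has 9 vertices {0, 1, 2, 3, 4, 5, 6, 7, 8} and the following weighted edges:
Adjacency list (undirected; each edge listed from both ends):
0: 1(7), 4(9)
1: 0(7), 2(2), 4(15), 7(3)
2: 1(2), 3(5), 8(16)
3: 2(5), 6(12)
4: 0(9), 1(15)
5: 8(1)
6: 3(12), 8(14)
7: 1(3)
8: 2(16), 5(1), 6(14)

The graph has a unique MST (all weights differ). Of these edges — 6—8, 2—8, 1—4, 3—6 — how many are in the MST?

2

Kruskal: consider edges lightest-first.
5—8 (1): add — endpoints in different components.
1—2 (2): add — endpoints in different components.
1—7 (3): add — endpoints in different components.
2—3 (5): add — endpoints in different components.
0—1 (7): add — endpoints in different components.
0—4 (9): add — endpoints in different components.
3—6 (12): add — endpoints in different components.
6—8 (14): add — endpoints in different components.
MST edge set: {5—8, 1—2, 1—7, 2—3, 0—1, 0—4, 3—6, 6—8}.
Of the listed edges, {6—8, 3—6} are in the MST → 2.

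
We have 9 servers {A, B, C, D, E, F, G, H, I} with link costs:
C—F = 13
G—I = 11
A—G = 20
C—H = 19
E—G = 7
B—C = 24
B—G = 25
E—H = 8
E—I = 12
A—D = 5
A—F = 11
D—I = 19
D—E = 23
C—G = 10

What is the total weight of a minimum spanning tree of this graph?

89

Sort edges by weight, then run Kruskal:
A—D (5): add — endpoints in different components.
E—G (7): add — endpoints in different components.
E—H (8): add — endpoints in different components.
C—G (10): add — endpoints in different components.
A—F (11): add — endpoints in different components.
G—I (11): add — endpoints in different components.
E—I (12): skip — E and I already connected.
C—F (13): add — endpoints in different components.
C—H (19): skip — C and H already connected.
D—I (19): skip — D and I already connected.
A—G (20): skip — A and G already connected.
D—E (23): skip — D and E already connected.
B—C (24): add — endpoints in different components.
MST edges: A—D, E—G, E—H, C—G, A—F, G—I, C—F, B—C; total weight 5+7+8+10+11+11+13+24 = 89.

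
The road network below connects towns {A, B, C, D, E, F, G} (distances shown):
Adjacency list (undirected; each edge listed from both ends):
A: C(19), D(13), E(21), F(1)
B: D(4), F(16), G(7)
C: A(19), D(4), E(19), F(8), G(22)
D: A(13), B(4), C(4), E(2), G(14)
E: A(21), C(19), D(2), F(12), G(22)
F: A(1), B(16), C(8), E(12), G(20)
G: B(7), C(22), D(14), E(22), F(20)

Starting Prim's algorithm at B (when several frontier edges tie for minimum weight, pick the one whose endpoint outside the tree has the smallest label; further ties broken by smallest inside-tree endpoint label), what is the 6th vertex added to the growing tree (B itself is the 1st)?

F

Prim's algorithm from B:
Step 1: cheapest edge leaving the tree is B-D (4); add D.
Step 2: cheapest edge leaving the tree is D-E (2); add E.
Step 3: cheapest edge leaving the tree is C-D (4); add C.
Step 4: cheapest edge leaving the tree is B-G (7); add G.
Step 5: cheapest edge leaving the tree is C-F (8); add F.
Step 6: cheapest edge leaving the tree is A-F (1); add A.
Vertex order: B, D, E, C, G, F, A. The 6th vertex is F.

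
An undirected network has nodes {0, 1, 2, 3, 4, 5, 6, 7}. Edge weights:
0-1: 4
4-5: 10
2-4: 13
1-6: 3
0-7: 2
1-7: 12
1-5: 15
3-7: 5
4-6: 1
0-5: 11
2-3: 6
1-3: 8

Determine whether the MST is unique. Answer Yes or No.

Sort edges by weight, then run Kruskal:
4-6 (1): add — endpoints in different components.
0-7 (2): add — endpoints in different components.
1-6 (3): add — endpoints in different components.
0-1 (4): add — endpoints in different components.
3-7 (5): add — endpoints in different components.
2-3 (6): add — endpoints in different components.
1-3 (8): skip — 1 and 3 already connected.
4-5 (10): add — endpoints in different components.
Every non-tree edge has weight strictly greater than the heaviest edge on the tree path between its endpoints, so the MST is unique.

Yes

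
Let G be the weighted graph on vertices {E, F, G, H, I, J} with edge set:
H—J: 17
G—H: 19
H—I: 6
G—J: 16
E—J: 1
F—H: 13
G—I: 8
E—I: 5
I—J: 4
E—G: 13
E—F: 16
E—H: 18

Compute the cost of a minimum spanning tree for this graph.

Sort edges by weight, then run Kruskal:
E—J (1): add — endpoints in different components.
I—J (4): add — endpoints in different components.
E—I (5): skip — E and I already connected.
H—I (6): add — endpoints in different components.
G—I (8): add — endpoints in different components.
E—G (13): skip — E and G already connected.
F—H (13): add — endpoints in different components.
MST edges: E—J, I—J, H—I, G—I, F—H; total weight 1+4+6+8+13 = 32.

32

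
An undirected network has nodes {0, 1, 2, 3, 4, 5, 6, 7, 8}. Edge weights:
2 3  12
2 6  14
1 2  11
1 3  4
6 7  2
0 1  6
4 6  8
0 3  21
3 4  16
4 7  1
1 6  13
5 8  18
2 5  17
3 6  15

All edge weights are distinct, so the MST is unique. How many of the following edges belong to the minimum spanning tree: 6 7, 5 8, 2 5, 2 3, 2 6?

Kruskal: consider edges lightest-first.
4 7 (1): add — endpoints in different components.
6 7 (2): add — endpoints in different components.
1 3 (4): add — endpoints in different components.
0 1 (6): add — endpoints in different components.
4 6 (8): skip — 4 and 6 already connected.
1 2 (11): add — endpoints in different components.
2 3 (12): skip — 2 and 3 already connected.
1 6 (13): add — endpoints in different components.
2 6 (14): skip — 2 and 6 already connected.
3 6 (15): skip — 3 and 6 already connected.
3 4 (16): skip — 3 and 4 already connected.
2 5 (17): add — endpoints in different components.
5 8 (18): add — endpoints in different components.
MST edge set: {4 7, 6 7, 1 3, 0 1, 1 2, 1 6, 2 5, 5 8}.
Of the listed edges, {6 7, 5 8, 2 5} are in the MST → 3.

3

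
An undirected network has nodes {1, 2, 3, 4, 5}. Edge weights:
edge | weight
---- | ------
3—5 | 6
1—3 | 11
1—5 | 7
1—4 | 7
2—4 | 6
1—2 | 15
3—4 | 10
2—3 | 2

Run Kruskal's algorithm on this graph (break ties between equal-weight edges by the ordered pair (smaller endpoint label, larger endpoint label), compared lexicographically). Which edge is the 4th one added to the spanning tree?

Kruskal's algorithm — process edges by increasing weight (ties by edge label):
2—3 (2): add — endpoints in different components.
2—4 (6): add — endpoints in different components.
3—5 (6): add — endpoints in different components.
1—4 (7): add — endpoints in different components.
The 4th edge added is 1—4.

1-4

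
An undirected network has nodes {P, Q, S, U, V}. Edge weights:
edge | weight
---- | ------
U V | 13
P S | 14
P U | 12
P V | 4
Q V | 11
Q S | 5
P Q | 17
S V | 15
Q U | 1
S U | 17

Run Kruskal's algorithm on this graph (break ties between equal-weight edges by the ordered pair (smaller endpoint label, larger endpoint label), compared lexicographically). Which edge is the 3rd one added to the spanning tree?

Q-S

Kruskal's algorithm — process edges by increasing weight (ties by edge label):
Q U (1): add — endpoints in different components.
P V (4): add — endpoints in different components.
Q S (5): add — endpoints in different components.
Q V (11): add — endpoints in different components.
The 3rd edge added is Q S.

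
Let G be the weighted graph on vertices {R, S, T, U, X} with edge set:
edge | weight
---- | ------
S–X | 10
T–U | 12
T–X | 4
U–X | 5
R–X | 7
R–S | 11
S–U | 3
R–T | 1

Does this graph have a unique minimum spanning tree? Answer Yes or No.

Kruskal's algorithm — process edges by increasing weight (ties by edge label):
R–T (1): add. Components now {S} {U} {X} {R,T}
S–U (3): add. Components now {S,U} {X} {R,T}
T–X (4): add. Components now {S,U} {R,T,X}
U–X (5): add. Components now {R,S,T,U,X}
Every non-tree edge has weight strictly greater than the heaviest edge on the tree path between its endpoints, so the MST is unique.

Yes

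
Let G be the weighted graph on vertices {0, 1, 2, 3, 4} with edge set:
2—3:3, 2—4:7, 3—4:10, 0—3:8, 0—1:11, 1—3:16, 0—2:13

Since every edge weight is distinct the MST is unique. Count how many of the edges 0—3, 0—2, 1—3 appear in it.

Kruskal: consider edges lightest-first.
2—3 (3): add. Components now {0} {1} {2,3} {4}
2—4 (7): add. Components now {0} {1} {2,3,4}
0—3 (8): add. Components now {0,2,3,4} {1}
3—4 (10): skip — 3 and 4 already connected.
0—1 (11): add. Components now {0,1,2,3,4}
MST edge set: {2—3, 2—4, 0—3, 0—1}.
Of the listed edges, {0—3} are in the MST → 1.

1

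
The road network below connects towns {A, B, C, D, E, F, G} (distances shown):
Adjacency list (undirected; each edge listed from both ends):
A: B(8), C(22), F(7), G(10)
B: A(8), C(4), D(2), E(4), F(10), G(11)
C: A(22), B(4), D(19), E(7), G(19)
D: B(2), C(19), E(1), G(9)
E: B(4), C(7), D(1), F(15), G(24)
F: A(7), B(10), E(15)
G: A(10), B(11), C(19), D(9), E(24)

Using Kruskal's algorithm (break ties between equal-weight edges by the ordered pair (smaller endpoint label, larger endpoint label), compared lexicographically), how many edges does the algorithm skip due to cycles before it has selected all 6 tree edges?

Kruskal's algorithm — process edges by increasing weight (ties by edge label):
D-E (1): add. Components now {A} {B} {C} {D,E} {F} {G}
B-D (2): add. Components now {A} {B,D,E} {C} {F} {G}
B-C (4): add. Components now {A} {B,C,D,E} {F} {G}
B-E (4): skip — B and E already connected.
A-F (7): add. Components now {A,F} {B,C,D,E} {G}
C-E (7): skip — C and E already connected.
A-B (8): add. Components now {A,B,C,D,E,F} {G}
D-G (9): add. Components now {A,B,C,D,E,F,G}
Edges rejected before the tree was complete: 2.

2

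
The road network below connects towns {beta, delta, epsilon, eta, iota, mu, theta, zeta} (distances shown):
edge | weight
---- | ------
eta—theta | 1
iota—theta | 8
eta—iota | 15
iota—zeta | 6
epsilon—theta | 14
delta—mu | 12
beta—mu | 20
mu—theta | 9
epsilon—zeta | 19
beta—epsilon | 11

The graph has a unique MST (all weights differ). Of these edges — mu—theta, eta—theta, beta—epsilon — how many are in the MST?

3

Kruskal's algorithm — process edges by increasing weight (ties by edge label):
eta—theta (1): add — endpoints in different components.
iota—zeta (6): add — endpoints in different components.
iota—theta (8): add — endpoints in different components.
mu—theta (9): add — endpoints in different components.
beta—epsilon (11): add — endpoints in different components.
delta—mu (12): add — endpoints in different components.
epsilon—theta (14): add — endpoints in different components.
MST edge set: {eta—theta, iota—zeta, iota—theta, mu—theta, beta—epsilon, delta—mu, epsilon—theta}.
Of the listed edges, {mu—theta, eta—theta, beta—epsilon} are in the MST → 3.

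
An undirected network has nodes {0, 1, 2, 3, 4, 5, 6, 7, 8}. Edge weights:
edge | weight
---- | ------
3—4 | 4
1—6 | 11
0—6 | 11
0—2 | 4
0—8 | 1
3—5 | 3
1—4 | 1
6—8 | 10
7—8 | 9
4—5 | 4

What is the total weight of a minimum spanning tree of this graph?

Prim's algorithm from 1:
Step 1: cheapest edge leaving the tree is 1—4 (1); add 4.
Step 2: cheapest edge leaving the tree is 3—4 (4); add 3.
Step 3: cheapest edge leaving the tree is 3—5 (3); add 5.
Step 4: cheapest edge leaving the tree is 1—6 (11); add 6.
Step 5: cheapest edge leaving the tree is 6—8 (10); add 8.
Step 6: cheapest edge leaving the tree is 0—8 (1); add 0.
Step 7: cheapest edge leaving the tree is 0—2 (4); add 2.
Step 8: cheapest edge leaving the tree is 7—8 (9); add 7.
MST edges: 1—4, 3—4, 3—5, 1—6, 6—8, 0—8, 0—2, 7—8; total weight 1+4+3+11+10+1+4+9 = 43.

43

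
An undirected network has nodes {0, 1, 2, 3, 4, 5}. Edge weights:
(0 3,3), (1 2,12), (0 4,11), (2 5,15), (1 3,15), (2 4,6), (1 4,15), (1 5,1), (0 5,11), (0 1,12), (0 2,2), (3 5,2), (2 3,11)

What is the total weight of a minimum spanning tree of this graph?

14

Sort edges by weight, then run Kruskal:
1 5 (1): add — endpoints in different components.
0 2 (2): add — endpoints in different components.
3 5 (2): add — endpoints in different components.
0 3 (3): add — endpoints in different components.
2 4 (6): add — endpoints in different components.
MST edges: 1 5, 0 2, 3 5, 0 3, 2 4; total weight 1+2+2+3+6 = 14.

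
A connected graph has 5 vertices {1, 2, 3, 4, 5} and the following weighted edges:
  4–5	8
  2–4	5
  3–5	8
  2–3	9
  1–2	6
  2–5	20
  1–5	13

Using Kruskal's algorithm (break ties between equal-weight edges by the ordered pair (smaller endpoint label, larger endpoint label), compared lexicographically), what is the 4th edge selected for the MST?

Kruskal's algorithm — process edges by increasing weight (ties by edge label):
2–4 (5): add. Components now {1} {2,4} {3} {5}
1–2 (6): add. Components now {1,2,4} {3} {5}
3–5 (8): add. Components now {1,2,4} {3,5}
4–5 (8): add. Components now {1,2,3,4,5}
The 4th edge added is 4–5.

4-5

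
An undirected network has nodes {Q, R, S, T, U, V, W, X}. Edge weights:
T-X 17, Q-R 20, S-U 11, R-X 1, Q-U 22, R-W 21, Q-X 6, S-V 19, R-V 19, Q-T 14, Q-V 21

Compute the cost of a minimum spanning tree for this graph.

Grow the tree from X using Prim:
Step 1: frontier [R-X 1, Q-X 6, T-X 17] → take R-X (1); add R.
Step 2: frontier [R-V 19, Q-R 20, R-W 21, Q-X 6, T-X 17] → take Q-X (6); add Q.
Step 3: frontier [Q-T 14, Q-V 21, Q-U 22, R-V 19, R-W 21, T-X 17] → take Q-T (14); add T.
Step 4: frontier [Q-V 21, Q-U 22, R-V 19, R-W 21] → take R-V (19); add V.
Step 5: frontier [Q-U 22, R-W 21, S-V 19] → take S-V (19); add S.
Step 6: frontier [Q-U 22, R-W 21, S-U 11] → take S-U (11); add U.
Step 7: frontier [R-W 21] → take R-W (21); add W.
MST edges: R-X, Q-X, Q-T, R-V, S-V, S-U, R-W; total weight 1+6+14+19+19+11+21 = 91.

91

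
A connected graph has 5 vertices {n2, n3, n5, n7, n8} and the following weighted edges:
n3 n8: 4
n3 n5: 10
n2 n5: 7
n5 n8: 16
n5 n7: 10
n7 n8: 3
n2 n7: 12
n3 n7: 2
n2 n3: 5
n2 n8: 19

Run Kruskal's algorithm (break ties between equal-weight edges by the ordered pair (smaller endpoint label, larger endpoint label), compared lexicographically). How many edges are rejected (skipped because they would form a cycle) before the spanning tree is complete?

Kruskal's algorithm — process edges by increasing weight (ties by edge label):
n3 n7 (2): add. Components now {n2} {n3,n7} {n8} {n5}
n7 n8 (3): add. Components now {n2} {n3,n7,n8} {n5}
n3 n8 (4): skip — n3 and n8 already connected.
n2 n3 (5): add. Components now {n2,n3,n7,n8} {n5}
n2 n5 (7): add. Components now {n2,n3,n5,n7,n8}
Edges rejected before the tree was complete: 1.

1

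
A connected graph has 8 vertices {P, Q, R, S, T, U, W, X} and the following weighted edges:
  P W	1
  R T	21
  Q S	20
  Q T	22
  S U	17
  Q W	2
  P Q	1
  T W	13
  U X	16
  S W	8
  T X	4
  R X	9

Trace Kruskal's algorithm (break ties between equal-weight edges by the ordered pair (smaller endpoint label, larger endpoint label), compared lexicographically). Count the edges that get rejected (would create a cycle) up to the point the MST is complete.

Kruskal's algorithm — process edges by increasing weight (ties by edge label):
P Q (1): add — endpoints in different components.
P W (1): add — endpoints in different components.
Q W (2): skip — Q and W already connected.
T X (4): add — endpoints in different components.
S W (8): add — endpoints in different components.
R X (9): add — endpoints in different components.
T W (13): add — endpoints in different components.
U X (16): add — endpoints in different components.
Edges rejected before the tree was complete: 1.

1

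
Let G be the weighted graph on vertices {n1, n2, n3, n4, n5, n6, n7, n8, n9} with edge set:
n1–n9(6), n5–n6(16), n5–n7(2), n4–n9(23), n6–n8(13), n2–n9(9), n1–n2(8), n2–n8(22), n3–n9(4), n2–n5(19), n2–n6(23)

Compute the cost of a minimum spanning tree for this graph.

91

Sort edges by weight, then run Kruskal:
n5–n7 (2): add — endpoints in different components.
n3–n9 (4): add — endpoints in different components.
n1–n9 (6): add — endpoints in different components.
n1–n2 (8): add — endpoints in different components.
n2–n9 (9): skip — n9 and n2 already connected.
n6–n8 (13): add — endpoints in different components.
n5–n6 (16): add — endpoints in different components.
n2–n5 (19): add — endpoints in different components.
n2–n8 (22): skip — n8 and n2 already connected.
n2–n6 (23): skip — n2 and n6 already connected.
n4–n9 (23): add — endpoints in different components.
MST edges: n5–n7, n3–n9, n1–n9, n1–n2, n6–n8, n5–n6, n2–n5, n4–n9; total weight 2+4+6+8+13+16+19+23 = 91.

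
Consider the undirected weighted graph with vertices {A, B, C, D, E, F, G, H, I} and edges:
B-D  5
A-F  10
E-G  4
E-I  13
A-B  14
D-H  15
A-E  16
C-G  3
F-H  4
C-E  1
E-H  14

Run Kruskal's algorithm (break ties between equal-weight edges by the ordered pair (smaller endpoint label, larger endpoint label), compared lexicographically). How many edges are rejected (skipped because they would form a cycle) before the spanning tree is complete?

1

Kruskal's algorithm — process edges by increasing weight (ties by edge label):
C-E (1): add — endpoints in different components.
C-G (3): add — endpoints in different components.
E-G (4): skip — E and G already connected.
F-H (4): add — endpoints in different components.
B-D (5): add — endpoints in different components.
A-F (10): add — endpoints in different components.
E-I (13): add — endpoints in different components.
A-B (14): add — endpoints in different components.
E-H (14): add — endpoints in different components.
Edges rejected before the tree was complete: 1.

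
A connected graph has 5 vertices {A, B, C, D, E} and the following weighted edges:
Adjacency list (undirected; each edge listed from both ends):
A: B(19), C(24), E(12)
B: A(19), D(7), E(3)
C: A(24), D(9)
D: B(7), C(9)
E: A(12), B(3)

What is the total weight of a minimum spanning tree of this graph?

31

Kruskal: consider edges lightest-first.
B-E (3): add — endpoints in different components.
B-D (7): add — endpoints in different components.
C-D (9): add — endpoints in different components.
A-E (12): add — endpoints in different components.
MST edges: B-E, B-D, C-D, A-E; total weight 3+7+9+12 = 31.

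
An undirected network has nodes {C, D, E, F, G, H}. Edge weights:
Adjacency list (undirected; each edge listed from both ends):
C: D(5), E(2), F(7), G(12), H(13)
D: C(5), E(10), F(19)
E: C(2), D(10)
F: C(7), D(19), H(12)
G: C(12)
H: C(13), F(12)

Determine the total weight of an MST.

38

Grow the tree from D using Prim:
Step 1: cheapest edge leaving the tree is C–D (5); add C.
Step 2: cheapest edge leaving the tree is C–E (2); add E.
Step 3: cheapest edge leaving the tree is C–F (7); add F.
Step 4: cheapest edge leaving the tree is C–G (12); add G.
Step 5: cheapest edge leaving the tree is F–H (12); add H.
MST edges: C–D, C–E, C–F, C–G, F–H; total weight 5+2+7+12+12 = 38.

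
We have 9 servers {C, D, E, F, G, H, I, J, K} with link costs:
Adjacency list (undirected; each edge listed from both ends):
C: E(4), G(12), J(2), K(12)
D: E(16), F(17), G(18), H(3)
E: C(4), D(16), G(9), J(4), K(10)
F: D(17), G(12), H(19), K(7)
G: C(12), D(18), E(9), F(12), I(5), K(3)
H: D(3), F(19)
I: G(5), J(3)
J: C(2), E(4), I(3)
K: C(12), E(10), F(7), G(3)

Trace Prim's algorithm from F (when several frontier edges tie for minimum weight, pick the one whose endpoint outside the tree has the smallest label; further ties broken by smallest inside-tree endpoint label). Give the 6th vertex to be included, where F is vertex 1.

C

Prim, starting at F.
Step 1: cheapest edge leaving the tree is F–K (7); add K.
Step 2: cheapest edge leaving the tree is G–K (3); add G.
Step 3: cheapest edge leaving the tree is G–I (5); add I.
Step 4: cheapest edge leaving the tree is I–J (3); add J.
Step 5: cheapest edge leaving the tree is C–J (2); add C.
Step 6: cheapest edge leaving the tree is C–E (4); add E.
Step 7: cheapest edge leaving the tree is D–E (16); add D.
Step 8: cheapest edge leaving the tree is D–H (3); add H.
Vertex order: F, K, G, I, J, C, E, D, H. The 6th vertex is C.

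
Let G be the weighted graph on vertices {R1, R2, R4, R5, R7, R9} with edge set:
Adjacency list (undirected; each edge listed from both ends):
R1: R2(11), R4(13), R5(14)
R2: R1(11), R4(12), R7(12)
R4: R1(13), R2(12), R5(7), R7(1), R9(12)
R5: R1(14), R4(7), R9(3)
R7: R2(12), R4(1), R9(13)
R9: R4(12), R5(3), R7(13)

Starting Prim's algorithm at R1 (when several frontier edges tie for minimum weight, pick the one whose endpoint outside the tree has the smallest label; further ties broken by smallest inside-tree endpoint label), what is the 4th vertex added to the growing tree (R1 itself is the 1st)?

R7

Prim's algorithm from R1:
Step 1: cheapest edge leaving the tree is R1—R2 (11); add R2.
Step 2: cheapest edge leaving the tree is R2—R4 (12); add R4.
Step 3: cheapest edge leaving the tree is R4—R7 (1); add R7.
Step 4: cheapest edge leaving the tree is R4—R5 (7); add R5.
Step 5: cheapest edge leaving the tree is R5—R9 (3); add R9.
Vertex order: R1, R2, R4, R7, R5, R9. The 4th vertex is R7.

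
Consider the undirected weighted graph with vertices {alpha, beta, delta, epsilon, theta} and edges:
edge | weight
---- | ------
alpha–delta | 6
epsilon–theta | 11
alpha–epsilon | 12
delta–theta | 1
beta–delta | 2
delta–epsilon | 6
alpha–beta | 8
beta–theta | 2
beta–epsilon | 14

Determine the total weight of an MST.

15

Grow the tree from alpha using Prim:
Step 1: frontier [alpha–delta 6, alpha–beta 8, alpha–epsilon 12] → take alpha–delta (6); add delta.
Step 2: frontier [alpha–beta 8, alpha–epsilon 12, delta–theta 1, beta–delta 2, delta–epsilon 6] → take delta–theta (1); add theta.
Step 3: frontier [alpha–beta 8, alpha–epsilon 12, beta–delta 2, delta–epsilon 6, beta–theta 2, epsilon–theta 11] → take beta–delta (2); add beta.
Step 4: frontier [alpha–epsilon 12, beta–epsilon 14, delta–epsilon 6, epsilon–theta 11] → take delta–epsilon (6); add epsilon.
MST edges: alpha–delta, delta–theta, beta–delta, delta–epsilon; total weight 6+1+2+6 = 15.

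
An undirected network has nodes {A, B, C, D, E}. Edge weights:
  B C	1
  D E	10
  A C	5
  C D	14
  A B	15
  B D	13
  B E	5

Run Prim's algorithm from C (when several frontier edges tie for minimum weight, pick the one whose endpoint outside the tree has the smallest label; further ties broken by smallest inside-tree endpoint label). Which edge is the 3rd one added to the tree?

B-E

Prim's algorithm from C:
Step 1: frontier [B C 1, A C 5, C D 14] → take B C (1); add B.
Step 2: frontier [B E 5, B D 13, A B 15, A C 5, C D 14] → take A C (5); add A.
Step 3: frontier [B E 5, B D 13, C D 14] → take B E (5); add E.
Step 4: frontier [B D 13, C D 14, D E 10] → take D E (10); add D.
The 3rd edge added is B E.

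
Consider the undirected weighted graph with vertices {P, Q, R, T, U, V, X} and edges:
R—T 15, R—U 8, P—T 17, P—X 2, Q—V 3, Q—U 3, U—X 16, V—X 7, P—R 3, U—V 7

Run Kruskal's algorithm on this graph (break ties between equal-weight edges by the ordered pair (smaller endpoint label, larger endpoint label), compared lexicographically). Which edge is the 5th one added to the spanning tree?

Sort edges by weight, then run Kruskal:
P—X (2): add — endpoints in different components.
P—R (3): add — endpoints in different components.
Q—U (3): add — endpoints in different components.
Q—V (3): add — endpoints in different components.
U—V (7): skip — U and V already connected.
V—X (7): add — endpoints in different components.
R—U (8): skip — U and R already connected.
R—T (15): add — endpoints in different components.
The 5th edge added is V—X.

V-X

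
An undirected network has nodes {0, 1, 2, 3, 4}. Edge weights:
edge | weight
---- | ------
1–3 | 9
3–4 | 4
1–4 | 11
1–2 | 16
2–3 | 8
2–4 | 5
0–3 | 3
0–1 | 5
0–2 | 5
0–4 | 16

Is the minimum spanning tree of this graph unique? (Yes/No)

Kruskal's algorithm — process edges by increasing weight (ties by edge label):
0–3 (3): add — endpoints in different components.
3–4 (4): add — endpoints in different components.
0–1 (5): add — endpoints in different components.
0–2 (5): add — endpoints in different components.
Non-tree edge 2–4 has weight 5, equal to the heaviest edge on its tree cycle — swapping gives another MST of the same weight. Not unique.

No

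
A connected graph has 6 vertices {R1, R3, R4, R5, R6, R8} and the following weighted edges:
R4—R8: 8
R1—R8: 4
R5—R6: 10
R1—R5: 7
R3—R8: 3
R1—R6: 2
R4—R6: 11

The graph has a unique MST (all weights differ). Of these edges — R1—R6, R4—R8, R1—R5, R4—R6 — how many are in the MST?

Kruskal's algorithm — process edges by increasing weight (ties by edge label):
R1—R6 (2): add — endpoints in different components.
R3—R8 (3): add — endpoints in different components.
R1—R8 (4): add — endpoints in different components.
R1—R5 (7): add — endpoints in different components.
R4—R8 (8): add — endpoints in different components.
MST edge set: {R1—R6, R3—R8, R1—R8, R1—R5, R4—R8}.
Of the listed edges, {R1—R6, R4—R8, R1—R5} are in the MST → 3.

3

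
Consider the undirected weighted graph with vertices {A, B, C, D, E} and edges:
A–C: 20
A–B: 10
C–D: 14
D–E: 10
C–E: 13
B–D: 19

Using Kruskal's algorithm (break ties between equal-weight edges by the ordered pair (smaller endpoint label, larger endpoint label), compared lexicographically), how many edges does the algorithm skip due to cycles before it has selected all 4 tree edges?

Kruskal's algorithm — process edges by increasing weight (ties by edge label):
A–B (10): add — endpoints in different components.
D–E (10): add — endpoints in different components.
C–E (13): add — endpoints in different components.
C–D (14): skip — C and D already connected.
B–D (19): add — endpoints in different components.
Edges rejected before the tree was complete: 1.

1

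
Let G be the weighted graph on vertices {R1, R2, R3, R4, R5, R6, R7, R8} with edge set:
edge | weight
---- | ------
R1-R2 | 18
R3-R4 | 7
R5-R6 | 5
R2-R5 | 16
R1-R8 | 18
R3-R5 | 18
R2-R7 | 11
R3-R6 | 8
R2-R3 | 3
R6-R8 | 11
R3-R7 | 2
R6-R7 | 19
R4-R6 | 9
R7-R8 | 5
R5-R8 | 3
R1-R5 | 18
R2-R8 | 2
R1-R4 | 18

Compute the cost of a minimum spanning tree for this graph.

Kruskal's algorithm — process edges by increasing weight (ties by edge label):
R2-R8 (2): add — endpoints in different components.
R3-R7 (2): add — endpoints in different components.
R2-R3 (3): add — endpoints in different components.
R5-R8 (3): add — endpoints in different components.
R5-R6 (5): add — endpoints in different components.
R7-R8 (5): skip — R7 and R8 already connected.
R3-R4 (7): add — endpoints in different components.
R3-R6 (8): skip — R3 and R6 already connected.
R4-R6 (9): skip — R4 and R6 already connected.
R2-R7 (11): skip — R2 and R7 already connected.
R6-R8 (11): skip — R8 and R6 already connected.
R2-R5 (16): skip — R2 and R5 already connected.
R1-R2 (18): add — endpoints in different components.
MST edges: R2-R8, R3-R7, R2-R3, R5-R8, R5-R6, R3-R4, R1-R2; total weight 2+2+3+3+5+7+18 = 40.

40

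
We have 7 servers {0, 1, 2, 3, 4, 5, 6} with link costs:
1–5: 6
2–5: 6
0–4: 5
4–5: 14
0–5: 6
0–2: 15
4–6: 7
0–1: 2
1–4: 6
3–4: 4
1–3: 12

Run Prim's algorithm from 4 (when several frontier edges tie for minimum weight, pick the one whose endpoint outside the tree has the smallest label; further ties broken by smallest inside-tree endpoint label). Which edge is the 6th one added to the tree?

Prim, starting at 4.
Step 1: frontier [3–4 4, 0–4 5, 1–4 6, 4–6 7, 4–5 14] → take 3–4 (4); add 3.
Step 2: frontier [1–3 12, 0–4 5, 1–4 6, 4–6 7, 4–5 14] → take 0–4 (5); add 0.
Step 3: frontier [0–1 2, 0–5 6, 0–2 15, 1–3 12, 1–4 6, 4–6 7, 4–5 14] → take 0–1 (2); add 1.
Step 4: frontier [0–5 6, 0–2 15, 1–5 6, 4–6 7, 4–5 14] → take 0–5 (6); add 5.
Step 5: frontier [0–2 15, 4–6 7, 2–5 6] → take 2–5 (6); add 2.
Step 6: frontier [4–6 7] → take 4–6 (7); add 6.
The 6th edge added is 4–6.

4-6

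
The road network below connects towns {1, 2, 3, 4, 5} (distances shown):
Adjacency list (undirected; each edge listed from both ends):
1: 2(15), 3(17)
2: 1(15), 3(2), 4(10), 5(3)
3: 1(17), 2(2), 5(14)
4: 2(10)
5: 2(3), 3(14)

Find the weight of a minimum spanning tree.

30

Prim, starting at 5.
Step 1: cheapest edge leaving the tree is 2—5 (3); add 2.
Step 2: cheapest edge leaving the tree is 2—3 (2); add 3.
Step 3: cheapest edge leaving the tree is 2—4 (10); add 4.
Step 4: cheapest edge leaving the tree is 1—2 (15); add 1.
MST edges: 2—5, 2—3, 2—4, 1—2; total weight 3+2+10+15 = 30.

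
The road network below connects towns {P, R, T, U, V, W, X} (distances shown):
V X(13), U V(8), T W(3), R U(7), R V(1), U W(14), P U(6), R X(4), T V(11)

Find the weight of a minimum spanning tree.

Sort edges by weight, then run Kruskal:
R V (1): add — endpoints in different components.
T W (3): add — endpoints in different components.
R X (4): add — endpoints in different components.
P U (6): add — endpoints in different components.
R U (7): add — endpoints in different components.
U V (8): skip — U and V already connected.
T V (11): add — endpoints in different components.
MST edges: R V, T W, R X, P U, R U, T V; total weight 1+3+4+6+7+11 = 32.

32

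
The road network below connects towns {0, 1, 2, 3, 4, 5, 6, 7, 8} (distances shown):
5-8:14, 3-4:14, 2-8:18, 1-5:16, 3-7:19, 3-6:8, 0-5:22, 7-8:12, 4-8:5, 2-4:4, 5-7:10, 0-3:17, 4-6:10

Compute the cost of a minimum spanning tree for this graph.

Prim, starting at 4.
Step 1: frontier [2-4 4, 4-8 5, 4-6 10, 3-4 14] → take 2-4 (4); add 2.
Step 2: frontier [2-8 18, 4-8 5, 4-6 10, 3-4 14] → take 4-8 (5); add 8.
Step 3: frontier [4-6 10, 3-4 14, 7-8 12, 5-8 14] → take 4-6 (10); add 6.
Step 4: frontier [3-4 14, 3-6 8, 7-8 12, 5-8 14] → take 3-6 (8); add 3.
Step 5: frontier [0-3 17, 3-7 19, 7-8 12, 5-8 14] → take 7-8 (12); add 7.
Step 6: frontier [0-3 17, 5-7 10, 5-8 14] → take 5-7 (10); add 5.
Step 7: frontier [0-3 17, 1-5 16, 0-5 22] → take 1-5 (16); add 1.
Step 8: frontier [0-3 17, 0-5 22] → take 0-3 (17); add 0.
MST edges: 2-4, 4-8, 4-6, 3-6, 7-8, 5-7, 1-5, 0-3; total weight 4+5+10+8+12+10+16+17 = 82.

82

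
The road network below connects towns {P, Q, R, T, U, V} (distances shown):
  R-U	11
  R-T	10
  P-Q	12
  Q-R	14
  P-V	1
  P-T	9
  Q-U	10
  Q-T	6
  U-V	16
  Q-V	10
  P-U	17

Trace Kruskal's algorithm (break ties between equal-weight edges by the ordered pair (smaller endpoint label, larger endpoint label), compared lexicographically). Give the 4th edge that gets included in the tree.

Kruskal: consider edges lightest-first.
P-V (1): add. Components now {P,V} {T} {Q} {U} {R}
Q-T (6): add. Components now {P,V} {Q,T} {U} {R}
P-T (9): add. Components now {P,Q,T,V} {U} {R}
Q-U (10): add. Components now {P,Q,T,U,V} {R}
Q-V (10): skip — V and Q already connected.
R-T (10): add. Components now {P,Q,R,T,U,V}
The 4th edge added is Q-U.

Q-U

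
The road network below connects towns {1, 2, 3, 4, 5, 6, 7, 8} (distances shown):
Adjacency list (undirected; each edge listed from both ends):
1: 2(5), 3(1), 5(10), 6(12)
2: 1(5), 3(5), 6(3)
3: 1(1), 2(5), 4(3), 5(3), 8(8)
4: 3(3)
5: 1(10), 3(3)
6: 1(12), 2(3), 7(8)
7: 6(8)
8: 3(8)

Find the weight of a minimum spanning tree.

31

Kruskal's algorithm — process edges by increasing weight (ties by edge label):
1–3 (1): add — endpoints in different components.
2–6 (3): add — endpoints in different components.
3–4 (3): add — endpoints in different components.
3–5 (3): add — endpoints in different components.
1–2 (5): add — endpoints in different components.
2–3 (5): skip — 2 and 3 already connected.
3–8 (8): add — endpoints in different components.
6–7 (8): add — endpoints in different components.
MST edges: 1–3, 2–6, 3–4, 3–5, 1–2, 3–8, 6–7; total weight 1+3+3+3+5+8+8 = 31.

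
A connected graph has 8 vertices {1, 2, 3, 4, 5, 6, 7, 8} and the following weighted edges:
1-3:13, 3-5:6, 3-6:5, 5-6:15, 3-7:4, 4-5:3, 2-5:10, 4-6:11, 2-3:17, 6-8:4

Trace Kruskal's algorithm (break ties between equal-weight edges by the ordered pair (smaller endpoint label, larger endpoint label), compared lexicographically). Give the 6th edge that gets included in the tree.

Sort edges by weight, then run Kruskal:
4-5 (3): add — endpoints in different components.
3-7 (4): add — endpoints in different components.
6-8 (4): add — endpoints in different components.
3-6 (5): add — endpoints in different components.
3-5 (6): add — endpoints in different components.
2-5 (10): add — endpoints in different components.
4-6 (11): skip — 4 and 6 already connected.
1-3 (13): add — endpoints in different components.
The 6th edge added is 2-5.

2-5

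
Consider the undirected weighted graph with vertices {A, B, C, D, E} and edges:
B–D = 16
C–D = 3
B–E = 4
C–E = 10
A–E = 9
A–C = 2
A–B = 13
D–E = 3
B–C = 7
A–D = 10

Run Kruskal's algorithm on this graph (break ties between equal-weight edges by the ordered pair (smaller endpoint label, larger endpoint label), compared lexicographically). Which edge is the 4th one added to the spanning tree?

B-E

Kruskal's algorithm — process edges by increasing weight (ties by edge label):
A–C (2): add. Components now {A,C} {B} {D} {E}
C–D (3): add. Components now {A,C,D} {B} {E}
D–E (3): add. Components now {A,C,D,E} {B}
B–E (4): add. Components now {A,B,C,D,E}
The 4th edge added is B–E.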